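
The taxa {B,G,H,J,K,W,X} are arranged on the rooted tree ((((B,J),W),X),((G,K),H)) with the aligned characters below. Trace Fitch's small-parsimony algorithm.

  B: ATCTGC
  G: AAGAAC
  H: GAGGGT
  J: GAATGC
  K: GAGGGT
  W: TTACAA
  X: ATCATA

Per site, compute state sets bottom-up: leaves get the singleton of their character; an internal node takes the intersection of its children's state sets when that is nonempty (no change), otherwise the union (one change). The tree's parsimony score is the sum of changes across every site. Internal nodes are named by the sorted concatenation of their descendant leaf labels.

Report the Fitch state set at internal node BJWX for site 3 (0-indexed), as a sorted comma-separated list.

A,C,T

[col 0] BJ: children B:{A}, J:{G} ∪→ {A,G}; cost 1
[col 0] BJW: children BJ:{A,G}, W:{T} ∪→ {A,G,T}; cost 1
[col 0] BJWX: children BJW:{A,G,T}, X:{A} ∩→ {A}; cost 0
[col 0] GK: children G:{A}, K:{G} ∪→ {A,G}; cost 1
[col 0] GHK: children GK:{A,G}, H:{G} ∩→ {G}; cost 0
[col 0] BGHJKWX: children BJWX:{A}, GHK:{G} ∪→ {A,G}; cost 1
[col 1] BJ: children B:{T}, J:{A} ∪→ {A,T}; cost 1
[col 1] BJW: children BJ:{A,T}, W:{T} ∩→ {T}; cost 0
[col 1] BJWX: children BJW:{T}, X:{T} ∩→ {T}; cost 0
[col 1] GK: children G:{A}, K:{A} ∩→ {A}; cost 0
[col 1] GHK: children GK:{A}, H:{A} ∩→ {A}; cost 0
[col 1] BGHJKWX: children BJWX:{T}, GHK:{A} ∪→ {A,T}; cost 1
[col 2] BJ: children B:{C}, J:{A} ∪→ {A,C}; cost 1
[col 2] BJW: children BJ:{A,C}, W:{A} ∩→ {A}; cost 0
[col 2] BJWX: children BJW:{A}, X:{C} ∪→ {A,C}; cost 1
[col 2] GK: children G:{G}, K:{G} ∩→ {G}; cost 0
[col 2] GHK: children GK:{G}, H:{G} ∩→ {G}; cost 0
[col 2] BGHJKWX: children BJWX:{A,C}, GHK:{G} ∪→ {A,C,G}; cost 1
[col 3] BJ: children B:{T}, J:{T} ∩→ {T}; cost 0
[col 3] BJW: children BJ:{T}, W:{C} ∪→ {C,T}; cost 1
[col 3] BJWX: children BJW:{C,T}, X:{A} ∪→ {A,C,T}; cost 1
[col 3] GK: children G:{A}, K:{G} ∪→ {A,G}; cost 1
[col 3] GHK: children GK:{A,G}, H:{G} ∩→ {G}; cost 0
[col 3] BGHJKWX: children BJWX:{A,C,T}, GHK:{G} ∪→ {A,C,G,T}; cost 1
[col 4] BJ: children B:{G}, J:{G} ∩→ {G}; cost 0
[col 4] BJW: children BJ:{G}, W:{A} ∪→ {A,G}; cost 1
[col 4] BJWX: children BJW:{A,G}, X:{T} ∪→ {A,G,T}; cost 1
[col 4] GK: children G:{A}, K:{G} ∪→ {A,G}; cost 1
[col 4] GHK: children GK:{A,G}, H:{G} ∩→ {G}; cost 0
[col 4] BGHJKWX: children BJWX:{A,G,T}, GHK:{G} ∩→ {G}; cost 0
[col 5] BJ: children B:{C}, J:{C} ∩→ {C}; cost 0
[col 5] BJW: children BJ:{C}, W:{A} ∪→ {A,C}; cost 1
[col 5] BJWX: children BJW:{A,C}, X:{A} ∩→ {A}; cost 0
[col 5] GK: children G:{C}, K:{T} ∪→ {C,T}; cost 1
[col 5] GHK: children GK:{C,T}, H:{T} ∩→ {T}; cost 0
[col 5] BGHJKWX: children BJWX:{A}, GHK:{T} ∪→ {A,T}; cost 1
per-site changes: [4, 2, 3, 4, 3, 3]; total = 19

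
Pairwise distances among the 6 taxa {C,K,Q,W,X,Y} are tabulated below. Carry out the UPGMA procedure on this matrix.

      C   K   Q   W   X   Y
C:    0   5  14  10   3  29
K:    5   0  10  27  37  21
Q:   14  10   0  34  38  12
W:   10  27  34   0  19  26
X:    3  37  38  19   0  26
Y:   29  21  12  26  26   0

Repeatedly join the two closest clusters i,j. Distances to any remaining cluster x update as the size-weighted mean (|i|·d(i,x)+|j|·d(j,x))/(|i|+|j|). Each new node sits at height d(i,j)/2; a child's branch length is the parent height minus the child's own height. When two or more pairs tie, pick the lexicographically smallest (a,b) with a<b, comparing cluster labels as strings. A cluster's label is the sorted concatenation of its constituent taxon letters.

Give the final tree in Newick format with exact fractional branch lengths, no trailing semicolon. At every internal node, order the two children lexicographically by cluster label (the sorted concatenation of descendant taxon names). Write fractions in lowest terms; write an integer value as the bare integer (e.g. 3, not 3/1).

(((C:3/2,X:3/2):23/4,W:29/4):211/36,((K:5,Q:5):13/4,Y:33/4):175/36)

1. join C+X (d=3) ⇒ CX; edges |C|=3/2, |X|=3/2
  updated: d(CX,K)=21, d(CX,Q)=26, d(CX,W)=29/2, d(CX,Y)=55/2
2. join K+Q (d=10) ⇒ KQ; edges |K|=5, |Q|=5
  updated: d(CX,KQ)=47/2, d(KQ,W)=61/2, d(KQ,Y)=33/2
3. join CX+W (d=29/2) ⇒ CWX; edges |CX|=23/4, |W|=29/4
  updated: d(CWX,KQ)=155/6, d(CWX,Y)=27
4. join KQ+Y (d=33/2) ⇒ KQY; edges |KQ|=13/4, |Y|=33/4
  updated: d(CWX,KQY)=236/9
5. join CWX+KQY (d=236/9) ⇒ CKQWXY; edges |CWX|=211/36, |KQY|=175/36
final tree: (((C:3/2,X:3/2):23/4,W:29/4):211/36,((K:5,Q:5):13/4,Y:33/4):175/36)
total length: 434/9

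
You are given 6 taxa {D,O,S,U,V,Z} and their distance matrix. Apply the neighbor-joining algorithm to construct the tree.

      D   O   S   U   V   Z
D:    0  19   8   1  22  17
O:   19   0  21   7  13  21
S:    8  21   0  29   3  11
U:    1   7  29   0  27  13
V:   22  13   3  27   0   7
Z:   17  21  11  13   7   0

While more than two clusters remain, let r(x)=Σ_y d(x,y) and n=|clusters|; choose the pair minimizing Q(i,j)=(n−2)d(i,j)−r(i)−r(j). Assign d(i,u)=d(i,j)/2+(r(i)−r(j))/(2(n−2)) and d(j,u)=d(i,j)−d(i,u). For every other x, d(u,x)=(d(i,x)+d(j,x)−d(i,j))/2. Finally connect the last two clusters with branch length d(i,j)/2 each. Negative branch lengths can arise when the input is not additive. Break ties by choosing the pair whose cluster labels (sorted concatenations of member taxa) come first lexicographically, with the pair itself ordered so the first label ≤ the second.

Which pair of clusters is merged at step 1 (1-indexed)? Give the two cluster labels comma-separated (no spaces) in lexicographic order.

D,U

iteration 1: select D,U (d=1, Q=-140); attach at lengths (-3/4, 7/4); label the merged cluster DU
  updated: d(DU,O)=25/2, d(DU,S)=18, d(DU,V)=24, d(DU,Z)=29/2
iteration 2: select DU,O (d=25/2, Q=-99); attach at lengths (13/2, 6); label the merged cluster DOU
  updated: d(DOU,S)=53/4, d(DOU,V)=49/4, d(DOU,Z)=23/2
iteration 3: select DOU,Z (d=23/2, Q=-87/2); attach at lengths (61/8, 31/8); label the merged cluster DOUZ
  updated: d(DOUZ,S)=51/8, d(DOUZ,V)=31/8
iteration 4: select DOUZ,S (d=51/8, Q=-53/4); attach at lengths (29/8, 11/4); label the merged cluster DOSUZ
  updated: d(DOSUZ,V)=1/4
iteration 5: select DOSUZ,V (d=1/4); attach at lengths (1/8, 1/8); label the merged cluster DOSUVZ
final tree: (((((D:-3/4,U:7/4):13/2,O:6):61/8,Z:31/8):29/8,S:11/4):1/8,V:1/8)
total length: 253/8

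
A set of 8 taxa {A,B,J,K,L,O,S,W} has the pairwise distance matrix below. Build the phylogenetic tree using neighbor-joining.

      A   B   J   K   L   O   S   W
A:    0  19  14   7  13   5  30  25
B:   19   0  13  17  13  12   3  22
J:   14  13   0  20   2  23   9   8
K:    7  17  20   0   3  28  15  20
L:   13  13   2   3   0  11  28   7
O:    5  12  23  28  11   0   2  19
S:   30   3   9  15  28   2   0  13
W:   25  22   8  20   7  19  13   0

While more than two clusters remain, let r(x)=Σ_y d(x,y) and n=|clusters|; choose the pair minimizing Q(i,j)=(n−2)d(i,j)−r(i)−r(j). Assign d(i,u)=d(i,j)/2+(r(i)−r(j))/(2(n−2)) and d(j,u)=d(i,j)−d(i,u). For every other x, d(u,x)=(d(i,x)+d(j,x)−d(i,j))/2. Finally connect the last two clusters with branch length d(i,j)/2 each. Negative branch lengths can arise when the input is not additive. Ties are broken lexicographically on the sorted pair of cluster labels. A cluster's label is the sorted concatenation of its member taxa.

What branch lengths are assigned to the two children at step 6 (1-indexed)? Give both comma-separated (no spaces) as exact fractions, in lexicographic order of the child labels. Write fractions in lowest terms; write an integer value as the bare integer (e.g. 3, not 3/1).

21/16,3/2

1. join O+S (d=2, Q=-188) ⇒ OS; edges |O|=1, |S|=1
  updated: d(A,OS)=33/2, d(B,OS)=13/2, d(J,OS)=15, d(K,OS)=41/2, d(L,OS)=37/2, d(OS,W)=15
2. join B+OS (d=13/2, Q=-150) ⇒ BOS; edges |B|=31/10, |OS|=17/5
  updated: d(A,BOS)=29/2, d(BOS,J)=43/4, d(BOS,K)=31/2, d(BOS,L)=25/2, d(BOS,W)=61/4
3. join A+K (d=7, Q=-111) ⇒ AK; edges |A|=9/2, |K|=5/2
  updated: d(AK,BOS)=23/2, d(AK,J)=27/2, d(AK,L)=9/2, d(AK,W)=19
4. join AK+BOS (d=23/2, Q=-64) ⇒ ABKOS; edges |AK|=11/2, |BOS|=6
  updated: d(ABKOS,J)=51/8, d(ABKOS,L)=11/4, d(ABKOS,W)=91/8
5. join ABKOS+L (d=11/4, Q=-107/4) ⇒ ABKLOS; edges |ABKOS|=57/16, |L|=-13/16
  updated: d(ABKLOS,J)=45/16, d(ABKLOS,W)=125/16
6. join ABKLOS+J (d=45/16, Q=-149/8) ⇒ ABJKLOS; edges |ABKLOS|=21/16, |J|=3/2
  updated: d(ABJKLOS,W)=13/2
7. join ABJKLOS+W (d=13/2) ⇒ ABJKLOSW; edges |ABJKLOS|=13/4, |W|=13/4
final tree: (((((A:9/2,K:5/2):11/2,(B:31/10,(O:1,S:1):17/5):6):57/16,L:-13/16):21/16,J:3/2):13/4,W:13/4)
total length: 625/16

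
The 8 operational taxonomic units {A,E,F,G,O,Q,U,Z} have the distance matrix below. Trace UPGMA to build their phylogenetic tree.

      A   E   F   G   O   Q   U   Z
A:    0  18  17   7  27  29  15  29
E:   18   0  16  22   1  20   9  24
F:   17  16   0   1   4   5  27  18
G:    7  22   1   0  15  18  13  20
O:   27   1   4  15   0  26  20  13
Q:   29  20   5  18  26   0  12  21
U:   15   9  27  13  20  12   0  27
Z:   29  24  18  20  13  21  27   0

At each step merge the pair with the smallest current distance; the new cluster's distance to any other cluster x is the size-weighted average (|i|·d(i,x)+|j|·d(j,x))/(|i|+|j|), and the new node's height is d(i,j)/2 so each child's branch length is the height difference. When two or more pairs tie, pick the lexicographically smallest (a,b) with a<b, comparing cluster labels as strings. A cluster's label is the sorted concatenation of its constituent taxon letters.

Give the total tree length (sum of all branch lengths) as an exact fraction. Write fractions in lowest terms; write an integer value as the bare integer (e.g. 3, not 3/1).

step 1: merge (E,O) at d=1; branch lengths E→1/2, O→1/2; new cluster EO
  updated: d(A,EO)=45/2, d(EO,F)=10, d(EO,G)=37/2, d(EO,Q)=23, d(EO,U)=29/2, d(EO,Z)=37/2
step 2: merge (F,G) at d=1; branch lengths F→1/2, G→1/2; new cluster FG
  updated: d(A,FG)=12, d(EO,FG)=57/4, d(FG,Q)=23/2, d(FG,U)=20, d(FG,Z)=19
step 3: merge (FG,Q) at d=23/2; branch lengths FG→21/4, Q→23/4; new cluster FGQ
  updated: d(A,FGQ)=53/3, d(EO,FGQ)=103/6, d(FGQ,U)=52/3, d(FGQ,Z)=59/3
step 4: merge (EO,U) at d=29/2; branch lengths EO→27/4, U→29/4; new cluster EOU
  updated: d(A,EOU)=20, d(EOU,FGQ)=155/9, d(EOU,Z)=64/3
step 5: merge (EOU,FGQ) at d=155/9; branch lengths EOU→49/36, FGQ→103/36; new cluster EFGOQU
  updated: d(A,EFGOQU)=113/6, d(EFGOQU,Z)=41/2
step 6: merge (A,EFGOQU) at d=113/6; branch lengths A→113/12, EFGOQU→29/36; new cluster AEFGOQU
  updated: d(AEFGOQU,Z)=152/7
step 7: merge (AEFGOQU,Z) at d=152/7; branch lengths AEFGOQU→121/84, Z→76/7; new cluster AEFGOQUZ
final tree: ((A:113/12,(((E:1/2,O:1/2):27/4,U:29/4):49/36,((F:1/2,G:1/2):21/4,Q:23/4):103/36):29/36):121/84,Z:76/7)
total length: 13543/252

13543/252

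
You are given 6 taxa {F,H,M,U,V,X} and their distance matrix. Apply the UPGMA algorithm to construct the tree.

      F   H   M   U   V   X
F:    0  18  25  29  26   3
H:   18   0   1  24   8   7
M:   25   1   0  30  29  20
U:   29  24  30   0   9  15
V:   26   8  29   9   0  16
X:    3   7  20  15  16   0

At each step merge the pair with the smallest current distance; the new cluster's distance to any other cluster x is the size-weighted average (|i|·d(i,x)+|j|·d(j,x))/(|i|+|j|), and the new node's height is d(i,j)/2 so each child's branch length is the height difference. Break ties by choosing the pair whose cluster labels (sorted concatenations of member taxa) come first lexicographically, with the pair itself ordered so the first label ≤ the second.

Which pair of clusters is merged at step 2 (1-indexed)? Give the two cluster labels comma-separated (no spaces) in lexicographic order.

1. join H+M (d=1) ⇒ HM; edges |H|=1/2, |M|=1/2
  updated: d(F,HM)=43/2, d(HM,U)=27, d(HM,V)=37/2, d(HM,X)=27/2
2. join F+X (d=3) ⇒ FX; edges |F|=3/2, |X|=3/2
  updated: d(FX,HM)=35/2, d(FX,U)=22, d(FX,V)=21
3. join U+V (d=9) ⇒ UV; edges |U|=9/2, |V|=9/2
  updated: d(FX,UV)=43/2, d(HM,UV)=91/4
4. join FX+HM (d=35/2) ⇒ FHMX; edges |FX|=29/4, |HM|=33/4
  updated: d(FHMX,UV)=177/8
5. join FHMX+UV (d=177/8) ⇒ FHMUVX; edges |FHMX|=37/16, |UV|=105/16
final tree: (((F:3/2,X:3/2):29/4,(H:1/2,M:1/2):33/4):37/16,(U:9/2,V:9/2):105/16)
total length: 299/8

F,X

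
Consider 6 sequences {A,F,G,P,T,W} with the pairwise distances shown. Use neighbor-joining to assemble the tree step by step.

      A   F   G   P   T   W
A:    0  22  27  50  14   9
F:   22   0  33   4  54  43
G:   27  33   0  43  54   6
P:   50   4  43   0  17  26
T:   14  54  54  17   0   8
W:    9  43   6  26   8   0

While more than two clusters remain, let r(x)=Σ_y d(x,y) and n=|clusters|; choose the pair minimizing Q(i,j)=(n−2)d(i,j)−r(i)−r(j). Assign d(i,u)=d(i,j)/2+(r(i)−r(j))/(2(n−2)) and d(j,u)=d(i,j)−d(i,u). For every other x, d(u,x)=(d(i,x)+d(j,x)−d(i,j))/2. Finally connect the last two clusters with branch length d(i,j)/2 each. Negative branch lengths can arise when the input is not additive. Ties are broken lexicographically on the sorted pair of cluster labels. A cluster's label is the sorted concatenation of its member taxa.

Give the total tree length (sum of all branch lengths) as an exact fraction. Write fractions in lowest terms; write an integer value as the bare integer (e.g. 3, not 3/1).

241/4

step 1: merge (F,P) at d=4, Q=-280; branch lengths F→4, P→0; new cluster FP
  updated: d(A,FP)=34, d(FP,G)=36, d(FP,T)=67/2, d(FP,W)=65/2
step 2: merge (G,W) at d=6, Q=-321/2; branch lengths G→57/4, W→-33/4; new cluster GW
  updated: d(A,GW)=15, d(FP,GW)=125/4, d(GW,T)=28
step 3: merge (A,T) at d=14, Q=-221/2; branch lengths A→31/8, T→81/8; new cluster AT
  updated: d(AT,FP)=107/4, d(AT,GW)=29/2
step 4: merge (AT,FP) at d=107/4, Q=-145/2; branch lengths AT→5, FP→87/4; new cluster AFPT
  updated: d(AFPT,GW)=19/2
step 5: merge (AFPT,GW) at d=19/2; branch lengths AFPT→19/4, GW→19/4; new cluster AFGPTW
final tree: (((A:31/8,T:81/8):5,(F:4,P:0):87/4):19/4,(G:57/4,W:-33/4):19/4)
total length: 241/4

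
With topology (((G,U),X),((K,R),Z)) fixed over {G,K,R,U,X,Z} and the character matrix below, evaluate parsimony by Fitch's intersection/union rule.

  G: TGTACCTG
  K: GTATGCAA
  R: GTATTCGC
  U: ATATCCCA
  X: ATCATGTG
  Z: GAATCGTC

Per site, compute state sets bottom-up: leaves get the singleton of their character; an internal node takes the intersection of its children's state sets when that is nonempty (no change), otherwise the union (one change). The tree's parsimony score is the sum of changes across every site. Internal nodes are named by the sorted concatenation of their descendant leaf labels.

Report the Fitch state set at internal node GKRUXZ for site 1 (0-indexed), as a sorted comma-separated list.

site 0, node GU: G={T} ∪ U={A} → {A,T} (+1)
site 0, node GUX: GU={A,T} ∩ X={A} → {A} (+0)
site 0, node KR: K={G} ∩ R={G} → {G} (+0)
site 0, node KRZ: KR={G} ∩ Z={G} → {G} (+0)
site 0, node GKRUXZ: GUX={A} ∪ KRZ={G} → {A,G} (+1)
site 1, node GU: G={G} ∪ U={T} → {G,T} (+1)
site 1, node GUX: GU={G,T} ∩ X={T} → {T} (+0)
site 1, node KR: K={T} ∩ R={T} → {T} (+0)
site 1, node KRZ: KR={T} ∪ Z={A} → {A,T} (+1)
site 1, node GKRUXZ: GUX={T} ∩ KRZ={A,T} → {T} (+0)
site 2, node GU: G={T} ∪ U={A} → {A,T} (+1)
site 2, node GUX: GU={A,T} ∪ X={C} → {A,C,T} (+1)
site 2, node KR: K={A} ∩ R={A} → {A} (+0)
site 2, node KRZ: KR={A} ∩ Z={A} → {A} (+0)
site 2, node GKRUXZ: GUX={A,C,T} ∩ KRZ={A} → {A} (+0)
site 3, node GU: G={A} ∪ U={T} → {A,T} (+1)
site 3, node GUX: GU={A,T} ∩ X={A} → {A} (+0)
site 3, node KR: K={T} ∩ R={T} → {T} (+0)
site 3, node KRZ: KR={T} ∩ Z={T} → {T} (+0)
site 3, node GKRUXZ: GUX={A} ∪ KRZ={T} → {A,T} (+1)
site 4, node GU: G={C} ∩ U={C} → {C} (+0)
site 4, node GUX: GU={C} ∪ X={T} → {C,T} (+1)
site 4, node KR: K={G} ∪ R={T} → {G,T} (+1)
site 4, node KRZ: KR={G,T} ∪ Z={C} → {C,G,T} (+1)
site 4, node GKRUXZ: GUX={C,T} ∩ KRZ={C,G,T} → {C,T} (+0)
site 5, node GU: G={C} ∩ U={C} → {C} (+0)
site 5, node GUX: GU={C} ∪ X={G} → {C,G} (+1)
site 5, node KR: K={C} ∩ R={C} → {C} (+0)
site 5, node KRZ: KR={C} ∪ Z={G} → {C,G} (+1)
site 5, node GKRUXZ: GUX={C,G} ∩ KRZ={C,G} → {C,G} (+0)
site 6, node GU: G={T} ∪ U={C} → {C,T} (+1)
site 6, node GUX: GU={C,T} ∩ X={T} → {T} (+0)
site 6, node KR: K={A} ∪ R={G} → {A,G} (+1)
site 6, node KRZ: KR={A,G} ∪ Z={T} → {A,G,T} (+1)
site 6, node GKRUXZ: GUX={T} ∩ KRZ={A,G,T} → {T} (+0)
site 7, node GU: G={G} ∪ U={A} → {A,G} (+1)
site 7, node GUX: GU={A,G} ∩ X={G} → {G} (+0)
site 7, node KR: K={A} ∪ R={C} → {A,C} (+1)
site 7, node KRZ: KR={A,C} ∩ Z={C} → {C} (+0)
site 7, node GKRUXZ: GUX={G} ∪ KRZ={C} → {C,G} (+1)
per-site changes: [2, 2, 2, 2, 3, 2, 3, 3]; total = 19

T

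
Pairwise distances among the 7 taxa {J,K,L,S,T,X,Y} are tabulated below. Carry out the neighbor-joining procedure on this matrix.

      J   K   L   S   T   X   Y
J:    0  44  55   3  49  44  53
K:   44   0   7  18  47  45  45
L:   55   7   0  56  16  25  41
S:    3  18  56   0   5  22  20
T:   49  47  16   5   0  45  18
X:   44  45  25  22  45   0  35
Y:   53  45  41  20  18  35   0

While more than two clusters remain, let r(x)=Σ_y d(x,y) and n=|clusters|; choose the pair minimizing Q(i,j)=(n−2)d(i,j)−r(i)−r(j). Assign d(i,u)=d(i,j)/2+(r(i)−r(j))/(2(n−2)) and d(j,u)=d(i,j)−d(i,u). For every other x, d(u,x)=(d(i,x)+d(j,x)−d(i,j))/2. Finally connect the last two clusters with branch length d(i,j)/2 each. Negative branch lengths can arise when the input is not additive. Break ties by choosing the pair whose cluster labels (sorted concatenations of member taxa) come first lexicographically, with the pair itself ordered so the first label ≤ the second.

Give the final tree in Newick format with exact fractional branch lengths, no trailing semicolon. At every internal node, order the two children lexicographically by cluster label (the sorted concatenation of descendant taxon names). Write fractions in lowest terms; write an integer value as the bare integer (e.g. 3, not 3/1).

((((J:247/16,S:-199/16):113/8,(T:43/6,Y:65/6):57/8):5,(K:41/10,L:29/10):127/8):125/16,X:125/16)

1. join K+L (d=7, Q=-371) ⇒ KL; edges |K|=41/10, |L|=29/10
  updated: d(J,KL)=46, d(KL,S)=67/2, d(KL,T)=28, d(KL,X)=63/2, d(KL,Y)=79/2
2. join J+S (d=3, Q=-533/2) ⇒ JS; edges |J|=247/16, |S|=-199/16
  updated: d(JS,KL)=153/4, d(JS,T)=51/2, d(JS,X)=63/2, d(JS,Y)=35
3. join T+Y (d=18, Q=-190) ⇒ TY; edges |T|=43/6, |Y|=65/6
  updated: d(JS,TY)=85/4, d(KL,TY)=99/4, d(TY,X)=31
4. join JS+TY (d=85/4, Q=-251/2) ⇒ JSTY; edges |JS|=113/8, |TY|=57/8
  updated: d(JSTY,KL)=167/8, d(JSTY,X)=165/8
5. join JSTY+KL (d=167/8, Q=-73) ⇒ JKLSTY; edges |JSTY|=5, |KL|=127/8
  updated: d(JKLSTY,X)=125/8
6. join JKLSTY+X (d=125/8) ⇒ JKLSTXY; edges |JKLSTY|=125/16, |X|=125/16
final tree: ((((J:247/16,S:-199/16):113/8,(T:43/6,Y:65/6):57/8):5,(K:41/10,L:29/10):127/8):125/16,X:125/16)
total length: 343/4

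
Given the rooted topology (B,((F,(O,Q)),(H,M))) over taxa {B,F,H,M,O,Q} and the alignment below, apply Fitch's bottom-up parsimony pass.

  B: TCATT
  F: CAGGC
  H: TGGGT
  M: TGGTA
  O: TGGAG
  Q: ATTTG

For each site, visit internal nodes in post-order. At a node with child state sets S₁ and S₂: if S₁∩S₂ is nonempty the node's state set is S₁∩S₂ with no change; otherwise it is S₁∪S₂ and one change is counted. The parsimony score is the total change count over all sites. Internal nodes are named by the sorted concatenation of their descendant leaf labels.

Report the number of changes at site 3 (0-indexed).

[col 0] OQ: children O:{T}, Q:{A} ∪→ {A,T}; cost 1
[col 0] FOQ: children F:{C}, OQ:{A,T} ∪→ {A,C,T}; cost 1
[col 0] HM: children H:{T}, M:{T} ∩→ {T}; cost 0
[col 0] FHMOQ: children FOQ:{A,C,T}, HM:{T} ∩→ {T}; cost 0
[col 0] BFHMOQ: children B:{T}, FHMOQ:{T} ∩→ {T}; cost 0
[col 1] OQ: children O:{G}, Q:{T} ∪→ {G,T}; cost 1
[col 1] FOQ: children F:{A}, OQ:{G,T} ∪→ {A,G,T}; cost 1
[col 1] HM: children H:{G}, M:{G} ∩→ {G}; cost 0
[col 1] FHMOQ: children FOQ:{A,G,T}, HM:{G} ∩→ {G}; cost 0
[col 1] BFHMOQ: children B:{C}, FHMOQ:{G} ∪→ {C,G}; cost 1
[col 2] OQ: children O:{G}, Q:{T} ∪→ {G,T}; cost 1
[col 2] FOQ: children F:{G}, OQ:{G,T} ∩→ {G}; cost 0
[col 2] HM: children H:{G}, M:{G} ∩→ {G}; cost 0
[col 2] FHMOQ: children FOQ:{G}, HM:{G} ∩→ {G}; cost 0
[col 2] BFHMOQ: children B:{A}, FHMOQ:{G} ∪→ {A,G}; cost 1
[col 3] OQ: children O:{A}, Q:{T} ∪→ {A,T}; cost 1
[col 3] FOQ: children F:{G}, OQ:{A,T} ∪→ {A,G,T}; cost 1
[col 3] HM: children H:{G}, M:{T} ∪→ {G,T}; cost 1
[col 3] FHMOQ: children FOQ:{A,G,T}, HM:{G,T} ∩→ {G,T}; cost 0
[col 3] BFHMOQ: children B:{T}, FHMOQ:{G,T} ∩→ {T}; cost 0
[col 4] OQ: children O:{G}, Q:{G} ∩→ {G}; cost 0
[col 4] FOQ: children F:{C}, OQ:{G} ∪→ {C,G}; cost 1
[col 4] HM: children H:{T}, M:{A} ∪→ {A,T}; cost 1
[col 4] FHMOQ: children FOQ:{C,G}, HM:{A,T} ∪→ {A,C,G,T}; cost 1
[col 4] BFHMOQ: children B:{T}, FHMOQ:{A,C,G,T} ∩→ {T}; cost 0
per-site changes: [2, 3, 2, 3, 3]; total = 13

3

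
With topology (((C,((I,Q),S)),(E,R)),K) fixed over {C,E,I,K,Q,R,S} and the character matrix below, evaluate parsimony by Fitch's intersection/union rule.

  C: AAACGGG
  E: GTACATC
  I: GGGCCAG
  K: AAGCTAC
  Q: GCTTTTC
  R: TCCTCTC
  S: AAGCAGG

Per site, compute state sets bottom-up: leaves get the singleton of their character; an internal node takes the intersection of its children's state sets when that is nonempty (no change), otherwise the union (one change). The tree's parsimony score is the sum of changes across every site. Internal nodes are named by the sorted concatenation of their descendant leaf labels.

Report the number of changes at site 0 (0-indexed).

3

site 0, node IQ: I={G} ∩ Q={G} → {G} (+0)
site 0, node IQS: IQ={G} ∪ S={A} → {A,G} (+1)
site 0, node CIQS: C={A} ∩ IQS={A,G} → {A} (+0)
site 0, node ER: E={G} ∪ R={T} → {G,T} (+1)
site 0, node CEIQRS: CIQS={A} ∪ ER={G,T} → {A,G,T} (+1)
site 0, node CEIKQRS: CEIQRS={A,G,T} ∩ K={A} → {A} (+0)
site 1, node IQ: I={G} ∪ Q={C} → {C,G} (+1)
site 1, node IQS: IQ={C,G} ∪ S={A} → {A,C,G} (+1)
site 1, node CIQS: C={A} ∩ IQS={A,C,G} → {A} (+0)
site 1, node ER: E={T} ∪ R={C} → {C,T} (+1)
site 1, node CEIQRS: CIQS={A} ∪ ER={C,T} → {A,C,T} (+1)
site 1, node CEIKQRS: CEIQRS={A,C,T} ∩ K={A} → {A} (+0)
site 2, node IQ: I={G} ∪ Q={T} → {G,T} (+1)
site 2, node IQS: IQ={G,T} ∩ S={G} → {G} (+0)
site 2, node CIQS: C={A} ∪ IQS={G} → {A,G} (+1)
site 2, node ER: E={A} ∪ R={C} → {A,C} (+1)
site 2, node CEIQRS: CIQS={A,G} ∩ ER={A,C} → {A} (+0)
site 2, node CEIKQRS: CEIQRS={A} ∪ K={G} → {A,G} (+1)
site 3, node IQ: I={C} ∪ Q={T} → {C,T} (+1)
site 3, node IQS: IQ={C,T} ∩ S={C} → {C} (+0)
site 3, node CIQS: C={C} ∩ IQS={C} → {C} (+0)
site 3, node ER: E={C} ∪ R={T} → {C,T} (+1)
site 3, node CEIQRS: CIQS={C} ∩ ER={C,T} → {C} (+0)
site 3, node CEIKQRS: CEIQRS={C} ∩ K={C} → {C} (+0)
site 4, node IQ: I={C} ∪ Q={T} → {C,T} (+1)
site 4, node IQS: IQ={C,T} ∪ S={A} → {A,C,T} (+1)
site 4, node CIQS: C={G} ∪ IQS={A,C,T} → {A,C,G,T} (+1)
site 4, node ER: E={A} ∪ R={C} → {A,C} (+1)
site 4, node CEIQRS: CIQS={A,C,G,T} ∩ ER={A,C} → {A,C} (+0)
site 4, node CEIKQRS: CEIQRS={A,C} ∪ K={T} → {A,C,T} (+1)
site 5, node IQ: I={A} ∪ Q={T} → {A,T} (+1)
site 5, node IQS: IQ={A,T} ∪ S={G} → {A,G,T} (+1)
site 5, node CIQS: C={G} ∩ IQS={A,G,T} → {G} (+0)
site 5, node ER: E={T} ∩ R={T} → {T} (+0)
site 5, node CEIQRS: CIQS={G} ∪ ER={T} → {G,T} (+1)
site 5, node CEIKQRS: CEIQRS={G,T} ∪ K={A} → {A,G,T} (+1)
site 6, node IQ: I={G} ∪ Q={C} → {C,G} (+1)
site 6, node IQS: IQ={C,G} ∩ S={G} → {G} (+0)
site 6, node CIQS: C={G} ∩ IQS={G} → {G} (+0)
site 6, node ER: E={C} ∩ R={C} → {C} (+0)
site 6, node CEIQRS: CIQS={G} ∪ ER={C} → {C,G} (+1)
site 6, node CEIKQRS: CEIQRS={C,G} ∩ K={C} → {C} (+0)
per-site changes: [3, 4, 4, 2, 5, 4, 2]; total = 24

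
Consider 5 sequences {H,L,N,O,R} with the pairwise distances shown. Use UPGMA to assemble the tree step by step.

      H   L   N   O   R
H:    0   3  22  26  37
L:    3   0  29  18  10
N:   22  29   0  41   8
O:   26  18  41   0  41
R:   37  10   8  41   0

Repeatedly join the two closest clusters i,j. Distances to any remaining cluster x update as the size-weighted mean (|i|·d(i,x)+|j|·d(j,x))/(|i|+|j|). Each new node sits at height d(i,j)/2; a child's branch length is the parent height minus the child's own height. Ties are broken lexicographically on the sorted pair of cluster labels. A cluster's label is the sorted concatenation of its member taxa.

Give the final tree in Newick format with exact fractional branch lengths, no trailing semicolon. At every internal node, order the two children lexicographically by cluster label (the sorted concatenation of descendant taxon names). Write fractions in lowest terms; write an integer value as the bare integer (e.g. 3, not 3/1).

(((H:3/2,L:3/2):19/2,O:11):4,(N:4,R:4):11)

step 1: merge (H,L) at d=3; branch lengths H→3/2, L→3/2; new cluster HL
  updated: d(HL,N)=51/2, d(HL,O)=22, d(HL,R)=47/2
step 2: merge (N,R) at d=8; branch lengths N→4, R→4; new cluster NR
  updated: d(HL,NR)=49/2, d(NR,O)=41
step 3: merge (HL,O) at d=22; branch lengths HL→19/2, O→11; new cluster HLO
  updated: d(HLO,NR)=30
step 4: merge (HLO,NR) at d=30; branch lengths HLO→4, NR→11; new cluster HLNOR
final tree: (((H:3/2,L:3/2):19/2,O:11):4,(N:4,R:4):11)
total length: 93/2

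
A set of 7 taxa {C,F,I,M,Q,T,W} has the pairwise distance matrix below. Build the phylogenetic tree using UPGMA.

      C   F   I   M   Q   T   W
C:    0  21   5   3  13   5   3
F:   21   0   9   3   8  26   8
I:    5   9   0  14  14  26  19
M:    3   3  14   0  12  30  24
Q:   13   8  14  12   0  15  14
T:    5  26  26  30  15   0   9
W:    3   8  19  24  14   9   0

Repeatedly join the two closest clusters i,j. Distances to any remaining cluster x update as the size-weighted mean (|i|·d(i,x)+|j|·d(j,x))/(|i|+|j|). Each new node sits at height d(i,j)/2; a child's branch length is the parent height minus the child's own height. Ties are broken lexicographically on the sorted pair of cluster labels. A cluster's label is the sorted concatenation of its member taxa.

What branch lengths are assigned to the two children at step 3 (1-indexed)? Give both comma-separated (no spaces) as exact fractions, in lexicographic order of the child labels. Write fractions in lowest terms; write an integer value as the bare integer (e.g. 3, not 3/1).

step 1: merge (C,M) at d=3; branch lengths C→3/2, M→3/2; new cluster CM
  updated: d(CM,F)=12, d(CM,I)=19/2, d(CM,Q)=25/2, d(CM,T)=35/2, d(CM,W)=27/2
step 2: merge (F,Q) at d=8; branch lengths F→4, Q→4; new cluster FQ
  updated: d(CM,FQ)=49/4, d(FQ,I)=23/2, d(FQ,T)=41/2, d(FQ,W)=11
step 3: merge (T,W) at d=9; branch lengths T→9/2, W→9/2; new cluster TW
  updated: d(CM,TW)=31/2, d(FQ,TW)=63/4, d(I,TW)=45/2
step 4: merge (CM,I) at d=19/2; branch lengths CM→13/4, I→19/4; new cluster CIM
  updated: d(CIM,FQ)=12, d(CIM,TW)=107/6
step 5: merge (CIM,FQ) at d=12; branch lengths CIM→5/4, FQ→2; new cluster CFIMQ
  updated: d(CFIMQ,TW)=17
step 6: merge (CFIMQ,TW) at d=17; branch lengths CFIMQ→5/2, TW→4; new cluster CFIMQTW
final tree: ((((C:3/2,M:3/2):13/4,I:19/4):5/4,(F:4,Q:4):2):5/2,(T:9/2,W:9/2):4)
total length: 151/4

9/2,9/2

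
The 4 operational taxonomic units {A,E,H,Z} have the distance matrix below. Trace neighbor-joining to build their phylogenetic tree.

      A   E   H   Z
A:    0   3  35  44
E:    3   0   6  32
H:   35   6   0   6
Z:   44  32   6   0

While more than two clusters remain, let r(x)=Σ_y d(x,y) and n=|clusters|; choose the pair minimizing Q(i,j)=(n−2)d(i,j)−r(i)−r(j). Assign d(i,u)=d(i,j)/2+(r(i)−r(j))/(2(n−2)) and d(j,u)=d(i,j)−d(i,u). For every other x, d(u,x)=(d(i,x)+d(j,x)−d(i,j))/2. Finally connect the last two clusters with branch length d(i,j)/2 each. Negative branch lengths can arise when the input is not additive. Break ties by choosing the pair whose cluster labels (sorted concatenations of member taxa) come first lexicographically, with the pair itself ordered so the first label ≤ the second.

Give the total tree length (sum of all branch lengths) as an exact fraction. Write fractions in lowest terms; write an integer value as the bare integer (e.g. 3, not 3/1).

step 1: merge (A,E) at d=3, Q=-117; branch lengths A→47/4, E→-35/4; new cluster AE
  updated: d(AE,H)=19, d(AE,Z)=73/2
step 2: merge (AE,H) at d=19, Q=-123/2; branch lengths AE→99/4, H→-23/4; new cluster AEH
  updated: d(AEH,Z)=47/4
step 3: merge (AEH,Z) at d=47/4; branch lengths AEH→47/8, Z→47/8; new cluster AEHZ
final tree: (((A:47/4,E:-35/4):99/4,H:-23/4):47/8,Z:47/8)
total length: 135/4

135/4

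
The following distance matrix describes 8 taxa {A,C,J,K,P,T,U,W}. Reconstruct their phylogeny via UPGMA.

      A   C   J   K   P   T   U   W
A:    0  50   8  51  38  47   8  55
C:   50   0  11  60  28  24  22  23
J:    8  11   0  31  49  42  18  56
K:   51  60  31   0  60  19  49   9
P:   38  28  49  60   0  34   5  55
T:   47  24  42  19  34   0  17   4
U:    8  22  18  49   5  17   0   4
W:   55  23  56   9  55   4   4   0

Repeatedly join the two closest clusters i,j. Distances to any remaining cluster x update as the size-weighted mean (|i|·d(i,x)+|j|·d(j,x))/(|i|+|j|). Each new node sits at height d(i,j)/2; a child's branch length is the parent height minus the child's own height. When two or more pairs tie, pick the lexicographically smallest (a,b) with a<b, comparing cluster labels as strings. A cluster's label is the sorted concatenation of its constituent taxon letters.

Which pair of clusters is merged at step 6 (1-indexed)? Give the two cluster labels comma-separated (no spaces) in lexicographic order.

AJ,CPU

step 1: merge (T,W) at d=4; branch lengths T→2, W→2; new cluster TW
  updated: d(A,TW)=51, d(C,TW)=47/2, d(J,TW)=49, d(K,TW)=14, d(P,TW)=89/2, d(TW,U)=21/2
step 2: merge (P,U) at d=5; branch lengths P→5/2, U→5/2; new cluster PU
  updated: d(A,PU)=23, d(C,PU)=25, d(J,PU)=67/2, d(K,PU)=109/2, d(PU,TW)=55/2
step 3: merge (A,J) at d=8; branch lengths A→4, J→4; new cluster AJ
  updated: d(AJ,C)=61/2, d(AJ,K)=41, d(AJ,PU)=113/4, d(AJ,TW)=50
step 4: merge (K,TW) at d=14; branch lengths K→7, TW→5; new cluster KTW
  updated: d(AJ,KTW)=47, d(C,KTW)=107/3, d(KTW,PU)=73/2
step 5: merge (C,PU) at d=25; branch lengths C→25/2, PU→10; new cluster CPU
  updated: d(AJ,CPU)=29, d(CPU,KTW)=326/9
step 6: merge (AJ,CPU) at d=29; branch lengths AJ→21/2, CPU→2; new cluster ACJPU
  updated: d(ACJPU,KTW)=608/15
step 7: merge (ACJPU,KTW) at d=608/15; branch lengths ACJPU→173/30, KTW→199/15; new cluster ACJKPTUW
final tree: (((A:4,J:4):21/2,(C:25/2,(P:5/2,U:5/2):10):2):173/30,(K:7,(T:2,W:2):5):199/15)
total length: 2491/30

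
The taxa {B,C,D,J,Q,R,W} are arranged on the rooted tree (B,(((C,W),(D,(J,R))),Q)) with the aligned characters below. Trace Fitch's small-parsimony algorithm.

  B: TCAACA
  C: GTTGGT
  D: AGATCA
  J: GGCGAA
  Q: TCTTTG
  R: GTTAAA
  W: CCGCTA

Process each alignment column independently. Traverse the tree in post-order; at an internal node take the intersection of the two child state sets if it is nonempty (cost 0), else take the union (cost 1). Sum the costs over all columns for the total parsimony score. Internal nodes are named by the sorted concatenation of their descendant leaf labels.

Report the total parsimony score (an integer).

21

CW@0: {G} ∪ {C} = {C,G} (union, +1)
JR@0: {G} ∩ {G} = {G} (intersection, +0)
DJR@0: {A} ∪ {G} = {A,G} (union, +1)
CDJRW@0: {C,G} ∩ {A,G} = {G} (intersection, +0)
CDJQRW@0: {G} ∪ {T} = {G,T} (union, +1)
BCDJQRW@0: {T} ∩ {G,T} = {T} (intersection, +0)
CW@1: {T} ∪ {C} = {C,T} (union, +1)
JR@1: {G} ∪ {T} = {G,T} (union, +1)
DJR@1: {G} ∩ {G,T} = {G} (intersection, +0)
CDJRW@1: {C,T} ∪ {G} = {C,G,T} (union, +1)
CDJQRW@1: {C,G,T} ∩ {C} = {C} (intersection, +0)
BCDJQRW@1: {C} ∩ {C} = {C} (intersection, +0)
CW@2: {T} ∪ {G} = {G,T} (union, +1)
JR@2: {C} ∪ {T} = {C,T} (union, +1)
DJR@2: {A} ∪ {C,T} = {A,C,T} (union, +1)
CDJRW@2: {G,T} ∩ {A,C,T} = {T} (intersection, +0)
CDJQRW@2: {T} ∩ {T} = {T} (intersection, +0)
BCDJQRW@2: {A} ∪ {T} = {A,T} (union, +1)
CW@3: {G} ∪ {C} = {C,G} (union, +1)
JR@3: {G} ∪ {A} = {A,G} (union, +1)
DJR@3: {T} ∪ {A,G} = {A,G,T} (union, +1)
CDJRW@3: {C,G} ∩ {A,G,T} = {G} (intersection, +0)
CDJQRW@3: {G} ∪ {T} = {G,T} (union, +1)
BCDJQRW@3: {A} ∪ {G,T} = {A,G,T} (union, +1)
CW@4: {G} ∪ {T} = {G,T} (union, +1)
JR@4: {A} ∩ {A} = {A} (intersection, +0)
DJR@4: {C} ∪ {A} = {A,C} (union, +1)
CDJRW@4: {G,T} ∪ {A,C} = {A,C,G,T} (union, +1)
CDJQRW@4: {A,C,G,T} ∩ {T} = {T} (intersection, +0)
BCDJQRW@4: {C} ∪ {T} = {C,T} (union, +1)
CW@5: {T} ∪ {A} = {A,T} (union, +1)
JR@5: {A} ∩ {A} = {A} (intersection, +0)
DJR@5: {A} ∩ {A} = {A} (intersection, +0)
CDJRW@5: {A,T} ∩ {A} = {A} (intersection, +0)
CDJQRW@5: {A} ∪ {G} = {A,G} (union, +1)
BCDJQRW@5: {A} ∩ {A,G} = {A} (intersection, +0)
per-site changes: [3, 3, 4, 5, 4, 2]; total = 21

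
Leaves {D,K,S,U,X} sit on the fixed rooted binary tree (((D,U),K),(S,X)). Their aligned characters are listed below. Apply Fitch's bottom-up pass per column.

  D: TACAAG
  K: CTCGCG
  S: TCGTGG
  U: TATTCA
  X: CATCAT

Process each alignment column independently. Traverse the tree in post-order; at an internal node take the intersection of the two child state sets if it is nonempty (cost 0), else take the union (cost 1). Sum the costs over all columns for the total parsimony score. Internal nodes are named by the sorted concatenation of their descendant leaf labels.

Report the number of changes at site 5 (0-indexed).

2

[col 0] DU: children D:{T}, U:{T} ∩→ {T}; cost 0
[col 0] DKU: children DU:{T}, K:{C} ∪→ {C,T}; cost 1
[col 0] SX: children S:{T}, X:{C} ∪→ {C,T}; cost 1
[col 0] DKSUX: children DKU:{C,T}, SX:{C,T} ∩→ {C,T}; cost 0
[col 1] DU: children D:{A}, U:{A} ∩→ {A}; cost 0
[col 1] DKU: children DU:{A}, K:{T} ∪→ {A,T}; cost 1
[col 1] SX: children S:{C}, X:{A} ∪→ {A,C}; cost 1
[col 1] DKSUX: children DKU:{A,T}, SX:{A,C} ∩→ {A}; cost 0
[col 2] DU: children D:{C}, U:{T} ∪→ {C,T}; cost 1
[col 2] DKU: children DU:{C,T}, K:{C} ∩→ {C}; cost 0
[col 2] SX: children S:{G}, X:{T} ∪→ {G,T}; cost 1
[col 2] DKSUX: children DKU:{C}, SX:{G,T} ∪→ {C,G,T}; cost 1
[col 3] DU: children D:{A}, U:{T} ∪→ {A,T}; cost 1
[col 3] DKU: children DU:{A,T}, K:{G} ∪→ {A,G,T}; cost 1
[col 3] SX: children S:{T}, X:{C} ∪→ {C,T}; cost 1
[col 3] DKSUX: children DKU:{A,G,T}, SX:{C,T} ∩→ {T}; cost 0
[col 4] DU: children D:{A}, U:{C} ∪→ {A,C}; cost 1
[col 4] DKU: children DU:{A,C}, K:{C} ∩→ {C}; cost 0
[col 4] SX: children S:{G}, X:{A} ∪→ {A,G}; cost 1
[col 4] DKSUX: children DKU:{C}, SX:{A,G} ∪→ {A,C,G}; cost 1
[col 5] DU: children D:{G}, U:{A} ∪→ {A,G}; cost 1
[col 5] DKU: children DU:{A,G}, K:{G} ∩→ {G}; cost 0
[col 5] SX: children S:{G}, X:{T} ∪→ {G,T}; cost 1
[col 5] DKSUX: children DKU:{G}, SX:{G,T} ∩→ {G}; cost 0
per-site changes: [2, 2, 3, 3, 3, 2]; total = 15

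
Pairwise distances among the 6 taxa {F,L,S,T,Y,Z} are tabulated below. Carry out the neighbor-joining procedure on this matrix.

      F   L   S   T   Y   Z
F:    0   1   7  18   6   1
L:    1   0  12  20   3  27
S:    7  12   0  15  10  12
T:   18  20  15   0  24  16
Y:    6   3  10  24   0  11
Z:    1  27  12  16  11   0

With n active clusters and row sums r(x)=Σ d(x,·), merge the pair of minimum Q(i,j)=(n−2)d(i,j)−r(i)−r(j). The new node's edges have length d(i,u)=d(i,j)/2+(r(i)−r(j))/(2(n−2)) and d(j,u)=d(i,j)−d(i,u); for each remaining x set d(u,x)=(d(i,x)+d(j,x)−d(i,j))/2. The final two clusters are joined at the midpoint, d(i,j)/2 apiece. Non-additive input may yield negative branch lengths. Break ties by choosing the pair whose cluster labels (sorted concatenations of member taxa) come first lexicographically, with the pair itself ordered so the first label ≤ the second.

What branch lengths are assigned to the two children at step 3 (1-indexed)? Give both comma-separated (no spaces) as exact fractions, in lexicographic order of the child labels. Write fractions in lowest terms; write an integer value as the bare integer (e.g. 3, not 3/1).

iteration 1: select L,Y (d=3, Q=-105); attach at lengths (21/8, 3/8); label the merged cluster LY
  updated: d(F,LY)=2, d(LY,S)=19/2, d(LY,T)=41/2, d(LY,Z)=35/2
iteration 2: select F,LY (d=2, Q=-143/2); attach at lengths (-31/12, 55/12); label the merged cluster FLY
  updated: d(FLY,S)=29/4, d(FLY,T)=73/4, d(FLY,Z)=33/4
iteration 3: select FLY,S (d=29/4, Q=-107/2); attach at lengths (7/2, 15/4); label the merged cluster FLSY
  updated: d(FLSY,T)=13, d(FLSY,Z)=13/2
iteration 4: select FLSY,T (d=13, Q=-71/2); attach at lengths (7/4, 45/4); label the merged cluster FLSTY
  updated: d(FLSTY,Z)=19/4
iteration 5: select FLSTY,Z (d=19/4); attach at lengths (19/8, 19/8); label the merged cluster FLSTYZ
final tree: ((((F:-31/12,(L:21/8,Y:3/8):55/12):7/2,S:15/4):7/4,T:45/4):19/8,Z:19/8)
total length: 30

7/2,15/4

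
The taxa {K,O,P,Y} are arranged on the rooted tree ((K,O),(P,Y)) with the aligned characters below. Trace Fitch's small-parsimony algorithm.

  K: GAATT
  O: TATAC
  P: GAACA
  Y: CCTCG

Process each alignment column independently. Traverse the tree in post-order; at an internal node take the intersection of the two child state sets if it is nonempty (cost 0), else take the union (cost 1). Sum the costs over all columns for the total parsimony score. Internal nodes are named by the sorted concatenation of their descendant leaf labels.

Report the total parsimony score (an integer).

KO@0: {G} ∪ {T} = {G,T} (union, +1)
PY@0: {G} ∪ {C} = {C,G} (union, +1)
KOPY@0: {G,T} ∩ {C,G} = {G} (intersection, +0)
KO@1: {A} ∩ {A} = {A} (intersection, +0)
PY@1: {A} ∪ {C} = {A,C} (union, +1)
KOPY@1: {A} ∩ {A,C} = {A} (intersection, +0)
KO@2: {A} ∪ {T} = {A,T} (union, +1)
PY@2: {A} ∪ {T} = {A,T} (union, +1)
KOPY@2: {A,T} ∩ {A,T} = {A,T} (intersection, +0)
KO@3: {T} ∪ {A} = {A,T} (union, +1)
PY@3: {C} ∩ {C} = {C} (intersection, +0)
KOPY@3: {A,T} ∪ {C} = {A,C,T} (union, +1)
KO@4: {T} ∪ {C} = {C,T} (union, +1)
PY@4: {A} ∪ {G} = {A,G} (union, +1)
KOPY@4: {C,T} ∪ {A,G} = {A,C,G,T} (union, +1)
per-site changes: [2, 1, 2, 2, 3]; total = 10

10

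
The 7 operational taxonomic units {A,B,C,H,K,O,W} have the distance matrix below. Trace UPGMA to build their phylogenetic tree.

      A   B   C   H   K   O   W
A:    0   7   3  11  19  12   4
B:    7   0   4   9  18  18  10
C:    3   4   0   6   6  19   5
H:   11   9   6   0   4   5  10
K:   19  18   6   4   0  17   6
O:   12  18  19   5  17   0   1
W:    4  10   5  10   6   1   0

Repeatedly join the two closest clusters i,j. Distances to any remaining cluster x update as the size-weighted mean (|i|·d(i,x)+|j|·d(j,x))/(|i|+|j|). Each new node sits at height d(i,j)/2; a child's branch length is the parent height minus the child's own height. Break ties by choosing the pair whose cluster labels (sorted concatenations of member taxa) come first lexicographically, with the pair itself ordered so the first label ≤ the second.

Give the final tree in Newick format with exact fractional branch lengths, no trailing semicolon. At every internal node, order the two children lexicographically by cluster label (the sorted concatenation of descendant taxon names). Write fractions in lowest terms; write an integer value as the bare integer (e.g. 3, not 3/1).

iteration 1: select O,W (d=1); attach at lengths (1/2, 1/2); label the merged cluster OW
  updated: d(A,OW)=8, d(B,OW)=14, d(C,OW)=12, d(H,OW)=15/2, d(K,OW)=23/2
iteration 2: select A,C (d=3); attach at lengths (3/2, 3/2); label the merged cluster AC
  updated: d(AC,B)=11/2, d(AC,H)=17/2, d(AC,K)=25/2, d(AC,OW)=10
iteration 3: select H,K (d=4); attach at lengths (2, 2); label the merged cluster HK
  updated: d(AC,HK)=21/2, d(B,HK)=27/2, d(HK,OW)=19/2
iteration 4: select AC,B (d=11/2); attach at lengths (5/4, 11/4); label the merged cluster ABC
  updated: d(ABC,HK)=23/2, d(ABC,OW)=34/3
iteration 5: select HK,OW (d=19/2); attach at lengths (11/4, 17/4); label the merged cluster HKOW
  updated: d(ABC,HKOW)=137/12
iteration 6: select ABC,HKOW (d=137/12); attach at lengths (71/24, 23/24); label the merged cluster ABCHKOW
final tree: (((A:3/2,C:3/2):5/4,B:11/4):71/24,((H:2,K:2):11/4,(O:1/2,W:1/2):17/4):23/24)
total length: 275/12

(((A:3/2,C:3/2):5/4,B:11/4):71/24,((H:2,K:2):11/4,(O:1/2,W:1/2):17/4):23/24)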